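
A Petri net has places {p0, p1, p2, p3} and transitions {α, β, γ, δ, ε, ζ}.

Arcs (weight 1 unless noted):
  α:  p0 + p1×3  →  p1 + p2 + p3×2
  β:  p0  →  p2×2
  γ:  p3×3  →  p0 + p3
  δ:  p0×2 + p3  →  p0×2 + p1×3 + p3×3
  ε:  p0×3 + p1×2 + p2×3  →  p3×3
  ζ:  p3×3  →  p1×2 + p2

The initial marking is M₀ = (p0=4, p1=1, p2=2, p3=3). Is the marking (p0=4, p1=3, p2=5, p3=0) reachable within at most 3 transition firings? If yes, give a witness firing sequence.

depth 0: 1 marking
depth 1: 5 markings reached so far
depth 2: 15 markings reached so far
depth 3: 38 markings reached so far
target is not among the 38 markings reachable within 3 steps

NO — not reachable within 3 firings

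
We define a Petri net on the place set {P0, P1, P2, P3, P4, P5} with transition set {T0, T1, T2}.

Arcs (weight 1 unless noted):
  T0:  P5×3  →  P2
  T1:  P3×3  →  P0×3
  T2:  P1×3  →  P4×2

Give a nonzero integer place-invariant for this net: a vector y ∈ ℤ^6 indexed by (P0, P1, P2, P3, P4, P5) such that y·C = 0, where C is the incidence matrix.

y = (P0:1, P1:0, P2:0, P3:1, P4:0, P5:0)

Incidence matrix C (rows=places, cols=transitions):
       T0   T1   T2
   P0   0    3    0
   P1   0    0   -3
   P2   1    0    0
   P3   0   -3    0
   P4   0    0    2
   P5  -3    0    0

Candidate y = [1, 0, 0, 1, 0, 0]; check y·C column-wise:
  col T0: 1·0 + 0·1 + 1·0 + 0·-3 = 0
  col T1: 1·3 + 1·-3 = 0
  col T2: 1·0 + 0·-3 + 1·0 + 0·2 = 0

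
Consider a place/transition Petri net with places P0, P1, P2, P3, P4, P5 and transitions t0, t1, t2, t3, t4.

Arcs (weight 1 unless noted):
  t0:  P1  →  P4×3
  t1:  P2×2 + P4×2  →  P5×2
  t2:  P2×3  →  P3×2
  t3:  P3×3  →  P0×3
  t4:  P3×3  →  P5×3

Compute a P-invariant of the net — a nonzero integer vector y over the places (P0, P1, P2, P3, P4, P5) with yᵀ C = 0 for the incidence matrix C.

Incidence matrix C (rows=places, cols=transitions):
       t0   t1   t2   t3   t4
   P0   0    0    0    3    0
   P1  -1    0    0    0    0
   P2   0   -2   -3    0    0
   P3   0    0    2   -3   -3
   P4   3   -2    0    0    0
   P5   0    2    0    0    3

Candidate y = [3, 3, 2, 3, 1, 3]; check y·C column-wise:
  col t0: 3·0 + 3·-1 + 2·0 + 3·0 + 1·3 + 3·0 = 0
  col t1: 3·0 + 3·0 + 2·-2 + 3·0 + 1·-2 + 3·2 = 0
  col t2: 3·0 + 3·0 + 2·-3 + 3·2 + 1·0 + 3·0 = 0
  col t3: 3·3 + 3·0 + 2·0 + 3·-3 + 1·0 + 3·0 = 0
  col t4: 3·0 + 3·0 + 2·0 + 3·-3 + 1·0 + 3·3 = 0

y = (P0:3, P1:3, P2:2, P3:3, P4:1, P5:3)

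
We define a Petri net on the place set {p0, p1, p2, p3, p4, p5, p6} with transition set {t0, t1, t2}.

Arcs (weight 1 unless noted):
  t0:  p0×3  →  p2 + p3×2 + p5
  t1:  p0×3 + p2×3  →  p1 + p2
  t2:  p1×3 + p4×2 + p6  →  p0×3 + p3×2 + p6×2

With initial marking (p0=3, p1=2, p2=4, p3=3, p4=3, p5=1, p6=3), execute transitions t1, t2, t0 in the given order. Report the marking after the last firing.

(p0=0, p1=0, p2=3, p3=7, p4=1, p5=2, p6=4)

step 1: fire t1:  (p0=3, p1=2, p2=4, p3=3, p4=3, p5=1, p6=3) → (p0=0, p1=3, p2=2, p3=3, p4=3, p5=1, p6=3)
step 2: fire t2:  (p0=0, p1=3, p2=2, p3=3, p4=3, p5=1, p6=3) → (p0=3, p1=0, p2=2, p3=5, p4=1, p5=1, p6=4)
step 3: fire t0:  (p0=3, p1=0, p2=2, p3=5, p4=1, p5=1, p6=4) → (p0=0, p1=0, p2=3, p3=7, p4=1, p5=2, p6=4)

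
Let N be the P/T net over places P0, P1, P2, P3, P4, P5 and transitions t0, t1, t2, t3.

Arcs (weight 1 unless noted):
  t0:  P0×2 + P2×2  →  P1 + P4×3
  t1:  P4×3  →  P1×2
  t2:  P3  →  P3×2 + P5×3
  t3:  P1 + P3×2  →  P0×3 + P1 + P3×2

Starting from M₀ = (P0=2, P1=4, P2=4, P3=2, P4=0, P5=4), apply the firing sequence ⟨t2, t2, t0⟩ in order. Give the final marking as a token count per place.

step 1: fire t2:  (P0=2, P1=4, P2=4, P3=2, P4=0, P5=4) → (P0=2, P1=4, P2=4, P3=3, P4=0, P5=7)
step 2: fire t2:  (P0=2, P1=4, P2=4, P3=3, P4=0, P5=7) → (P0=2, P1=4, P2=4, P3=4, P4=0, P5=10)
step 3: fire t0:  (P0=2, P1=4, P2=4, P3=4, P4=0, P5=10) → (P0=0, P1=5, P2=2, P3=4, P4=3, P5=10)

(P0=0, P1=5, P2=2, P3=4, P4=3, P5=10)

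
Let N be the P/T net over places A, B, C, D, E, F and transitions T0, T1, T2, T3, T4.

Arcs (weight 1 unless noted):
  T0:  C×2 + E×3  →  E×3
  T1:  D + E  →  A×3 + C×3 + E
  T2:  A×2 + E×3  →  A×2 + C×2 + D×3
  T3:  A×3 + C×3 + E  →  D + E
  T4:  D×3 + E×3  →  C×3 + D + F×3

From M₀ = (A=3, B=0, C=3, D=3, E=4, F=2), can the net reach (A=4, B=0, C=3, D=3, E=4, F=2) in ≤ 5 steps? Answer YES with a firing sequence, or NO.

depth 0: 1 marking
depth 1: 6 markings reached so far
depth 2: 14 markings reached so far
depth 3: 22 markings reached so far
depth 4: 28 markings reached so far
depth 5: 35 markings reached so far
target is not among the 35 markings reachable within 5 steps

NO — not reachable within 5 firings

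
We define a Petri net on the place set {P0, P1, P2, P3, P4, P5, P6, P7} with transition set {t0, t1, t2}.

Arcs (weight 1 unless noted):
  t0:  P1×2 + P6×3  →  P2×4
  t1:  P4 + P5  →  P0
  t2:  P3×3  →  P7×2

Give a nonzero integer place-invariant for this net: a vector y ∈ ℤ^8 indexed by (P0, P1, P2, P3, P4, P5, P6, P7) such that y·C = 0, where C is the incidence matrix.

Incidence matrix C (rows=places, cols=transitions):
       t0   t1   t2
   P0   0    1    0
   P1  -2    0    0
   P2   4    0    0
   P3   0    0   -3
   P4   0   -1    0
   P5   0   -1    0
   P6  -3    0    0
   P7   0    0    2

Candidate y = [0, 2, 1, 0, 0, 0, 0, 0]; check y·C column-wise:
  col t0: 2·-2 + 1·4 + 0·-3 = 0
  col t1: 0·1 + 2·0 + 1·0 + 0·-1 + 0·-1 = 0
  col t2: 2·0 + 1·0 + 0·-3 + 0·2 = 0

y = (P0:0, P1:2, P2:1, P3:0, P4:0, P5:0, P6:0, P7:0)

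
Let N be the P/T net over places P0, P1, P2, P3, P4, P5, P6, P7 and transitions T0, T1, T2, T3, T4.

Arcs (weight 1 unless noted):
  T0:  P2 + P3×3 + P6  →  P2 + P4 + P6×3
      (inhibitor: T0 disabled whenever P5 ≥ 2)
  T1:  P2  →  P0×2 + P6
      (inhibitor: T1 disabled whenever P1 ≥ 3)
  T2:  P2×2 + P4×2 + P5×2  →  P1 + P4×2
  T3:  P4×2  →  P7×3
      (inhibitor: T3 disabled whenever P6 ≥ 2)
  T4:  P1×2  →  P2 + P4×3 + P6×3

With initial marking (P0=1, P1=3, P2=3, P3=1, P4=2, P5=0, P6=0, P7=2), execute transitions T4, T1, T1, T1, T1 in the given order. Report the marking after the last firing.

(P0=9, P1=1, P2=0, P3=1, P4=5, P5=0, P6=7, P7=2)

step 1: fire T4:  (P0=1, P1=3, P2=3, P3=1, P4=2, P5=0, P6=0, P7=2) → (P0=1, P1=1, P2=4, P3=1, P4=5, P5=0, P6=3, P7=2)
step 2: fire T1:  (P0=1, P1=1, P2=4, P3=1, P4=5, P5=0, P6=3, P7=2) → (P0=3, P1=1, P2=3, P3=1, P4=5, P5=0, P6=4, P7=2)
step 3: fire T1:  (P0=3, P1=1, P2=3, P3=1, P4=5, P5=0, P6=4, P7=2) → (P0=5, P1=1, P2=2, P3=1, P4=5, P5=0, P6=5, P7=2)
step 4: fire T1:  (P0=5, P1=1, P2=2, P3=1, P4=5, P5=0, P6=5, P7=2) → (P0=7, P1=1, P2=1, P3=1, P4=5, P5=0, P6=6, P7=2)
step 5: fire T1:  (P0=7, P1=1, P2=1, P3=1, P4=5, P5=0, P6=6, P7=2) → (P0=9, P1=1, P2=0, P3=1, P4=5, P5=0, P6=7, P7=2)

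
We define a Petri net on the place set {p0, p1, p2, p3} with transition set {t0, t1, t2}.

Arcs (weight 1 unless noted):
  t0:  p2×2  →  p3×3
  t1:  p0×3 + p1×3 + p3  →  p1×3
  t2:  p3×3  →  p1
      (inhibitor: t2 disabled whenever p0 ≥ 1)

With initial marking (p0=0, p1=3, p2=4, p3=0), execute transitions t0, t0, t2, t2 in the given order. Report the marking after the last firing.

step 1: fire t0:  (p0=0, p1=3, p2=4, p3=0) → (p0=0, p1=3, p2=2, p3=3)
step 2: fire t0:  (p0=0, p1=3, p2=2, p3=3) → (p0=0, p1=3, p2=0, p3=6)
step 3: fire t2:  (p0=0, p1=3, p2=0, p3=6) → (p0=0, p1=4, p2=0, p3=3)
step 4: fire t2:  (p0=0, p1=4, p2=0, p3=3) → (p0=0, p1=5, p2=0, p3=0)

(p0=0, p1=5, p2=0, p3=0)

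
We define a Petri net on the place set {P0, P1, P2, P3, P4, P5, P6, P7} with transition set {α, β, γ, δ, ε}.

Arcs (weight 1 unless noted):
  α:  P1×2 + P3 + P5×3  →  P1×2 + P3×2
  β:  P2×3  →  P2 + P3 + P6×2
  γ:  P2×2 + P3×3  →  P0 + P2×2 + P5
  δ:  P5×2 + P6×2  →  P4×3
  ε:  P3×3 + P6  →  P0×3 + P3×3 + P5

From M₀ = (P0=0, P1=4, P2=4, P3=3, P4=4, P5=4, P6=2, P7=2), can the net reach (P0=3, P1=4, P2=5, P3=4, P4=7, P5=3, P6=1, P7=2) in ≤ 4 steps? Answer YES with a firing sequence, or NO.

depth 0: 1 marking
depth 1: 6 markings reached so far
depth 2: 15 markings reached so far
depth 3: 26 markings reached so far
depth 4: 38 markings reached so far
target is not among the 38 markings reachable within 4 steps

NO — not reachable within 4 firings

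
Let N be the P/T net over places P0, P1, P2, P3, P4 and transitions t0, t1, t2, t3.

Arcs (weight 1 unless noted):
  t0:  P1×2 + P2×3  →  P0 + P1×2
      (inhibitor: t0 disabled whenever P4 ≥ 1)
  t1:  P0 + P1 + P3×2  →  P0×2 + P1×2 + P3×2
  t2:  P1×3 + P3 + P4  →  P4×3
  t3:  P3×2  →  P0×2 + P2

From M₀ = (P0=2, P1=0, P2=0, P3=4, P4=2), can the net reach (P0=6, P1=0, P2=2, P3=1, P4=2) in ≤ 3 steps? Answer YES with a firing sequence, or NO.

NO — not reachable within 3 firings

depth 0: 1 marking
depth 1: 2 markings reached so far
depth 2: 3 markings reached so far
depth 3: 3 markings reached so far
(frontier empty at depth 3; search complete)
target is not among the 3 markings reachable within 3 steps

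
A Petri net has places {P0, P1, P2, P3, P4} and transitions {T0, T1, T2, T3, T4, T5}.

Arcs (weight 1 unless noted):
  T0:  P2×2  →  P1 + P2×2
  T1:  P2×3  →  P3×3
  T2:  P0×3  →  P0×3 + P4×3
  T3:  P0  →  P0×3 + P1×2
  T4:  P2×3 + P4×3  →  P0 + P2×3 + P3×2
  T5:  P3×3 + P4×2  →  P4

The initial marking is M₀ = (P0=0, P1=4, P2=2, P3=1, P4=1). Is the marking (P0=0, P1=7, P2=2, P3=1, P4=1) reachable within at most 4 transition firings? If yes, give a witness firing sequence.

step 1: fire T0:  (P0=0, P1=4, P2=2, P3=1, P4=1) → (P0=0, P1=5, P2=2, P3=1, P4=1)
step 2: fire T0:  (P0=0, P1=5, P2=2, P3=1, P4=1) → (P0=0, P1=6, P2=2, P3=1, P4=1)
step 3: fire T0:  (P0=0, P1=6, P2=2, P3=1, P4=1) → (P0=0, P1=7, P2=2, P3=1, P4=1)

YES — reachable via ⟨T0, T0, T0⟩ (3 firings)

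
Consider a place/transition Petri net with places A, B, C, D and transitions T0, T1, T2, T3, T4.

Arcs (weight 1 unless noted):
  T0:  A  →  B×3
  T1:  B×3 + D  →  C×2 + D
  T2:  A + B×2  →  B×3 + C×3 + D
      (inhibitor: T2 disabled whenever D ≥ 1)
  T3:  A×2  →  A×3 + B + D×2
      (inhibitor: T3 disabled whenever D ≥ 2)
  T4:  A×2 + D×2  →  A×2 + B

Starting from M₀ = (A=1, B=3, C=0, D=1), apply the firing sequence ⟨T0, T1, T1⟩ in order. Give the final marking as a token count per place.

step 1: fire T0:  (A=1, B=3, C=0, D=1) → (A=0, B=6, C=0, D=1)
step 2: fire T1:  (A=0, B=6, C=0, D=1) → (A=0, B=3, C=2, D=1)
step 3: fire T1:  (A=0, B=3, C=2, D=1) → (A=0, B=0, C=4, D=1)

(A=0, B=0, C=4, D=1)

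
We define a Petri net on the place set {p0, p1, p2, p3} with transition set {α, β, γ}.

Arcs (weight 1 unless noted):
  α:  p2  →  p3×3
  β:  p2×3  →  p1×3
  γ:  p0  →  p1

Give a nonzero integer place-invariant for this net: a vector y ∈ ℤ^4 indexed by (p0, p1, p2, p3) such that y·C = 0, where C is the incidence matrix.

y = (p0:3, p1:3, p2:3, p3:1)

Incidence matrix C (rows=places, cols=transitions):
        α    β    γ
   p0   0    0   -1
   p1   0    3    1
   p2  -1   -3    0
   p3   3    0    0

Candidate y = [3, 3, 3, 1]; check y·C column-wise:
  col α: 3·0 + 3·0 + 3·-1 + 1·3 = 0
  col β: 3·0 + 3·3 + 3·-3 + 1·0 = 0
  col γ: 3·-1 + 3·1 + 3·0 + 1·0 = 0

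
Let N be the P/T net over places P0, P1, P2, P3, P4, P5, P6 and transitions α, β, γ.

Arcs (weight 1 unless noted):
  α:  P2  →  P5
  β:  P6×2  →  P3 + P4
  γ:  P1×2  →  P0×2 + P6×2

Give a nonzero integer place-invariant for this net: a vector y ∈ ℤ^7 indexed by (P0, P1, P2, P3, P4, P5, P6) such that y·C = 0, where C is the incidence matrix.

y = (P0:1, P1:1, P2:0, P3:0, P4:0, P5:0, P6:0)

Incidence matrix C (rows=places, cols=transitions):
        α    β    γ
   P0   0    0    2
   P1   0    0   -2
   P2  -1    0    0
   P3   0    1    0
   P4   0    1    0
   P5   1    0    0
   P6   0   -2    2

Candidate y = [1, 1, 0, 0, 0, 0, 0]; check y·C column-wise:
  col α: 1·0 + 1·0 + 0·-1 + 0·1 = 0
  col β: 1·0 + 1·0 + 0·1 + 0·1 + 0·-2 = 0
  col γ: 1·2 + 1·-2 + 0·2 = 0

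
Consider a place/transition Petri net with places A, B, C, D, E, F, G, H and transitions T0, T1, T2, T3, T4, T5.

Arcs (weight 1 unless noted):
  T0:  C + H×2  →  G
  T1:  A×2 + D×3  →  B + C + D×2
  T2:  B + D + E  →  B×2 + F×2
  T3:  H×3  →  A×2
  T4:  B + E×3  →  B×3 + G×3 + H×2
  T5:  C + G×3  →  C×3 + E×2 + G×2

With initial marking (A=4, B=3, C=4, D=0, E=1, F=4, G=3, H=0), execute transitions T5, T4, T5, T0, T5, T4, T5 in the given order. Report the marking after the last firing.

(A=4, B=7, C=11, D=0, E=3, F=4, G=6, H=2)

step 1: fire T5:  (A=4, B=3, C=4, D=0, E=1, F=4, G=3, H=0) → (A=4, B=3, C=6, D=0, E=3, F=4, G=2, H=0)
step 2: fire T4:  (A=4, B=3, C=6, D=0, E=3, F=4, G=2, H=0) → (A=4, B=5, C=6, D=0, E=0, F=4, G=5, H=2)
step 3: fire T5:  (A=4, B=5, C=6, D=0, E=0, F=4, G=5, H=2) → (A=4, B=5, C=8, D=0, E=2, F=4, G=4, H=2)
step 4: fire T0:  (A=4, B=5, C=8, D=0, E=2, F=4, G=4, H=2) → (A=4, B=5, C=7, D=0, E=2, F=4, G=5, H=0)
step 5: fire T5:  (A=4, B=5, C=7, D=0, E=2, F=4, G=5, H=0) → (A=4, B=5, C=9, D=0, E=4, F=4, G=4, H=0)
step 6: fire T4:  (A=4, B=5, C=9, D=0, E=4, F=4, G=4, H=0) → (A=4, B=7, C=9, D=0, E=1, F=4, G=7, H=2)
step 7: fire T5:  (A=4, B=7, C=9, D=0, E=1, F=4, G=7, H=2) → (A=4, B=7, C=11, D=0, E=3, F=4, G=6, H=2)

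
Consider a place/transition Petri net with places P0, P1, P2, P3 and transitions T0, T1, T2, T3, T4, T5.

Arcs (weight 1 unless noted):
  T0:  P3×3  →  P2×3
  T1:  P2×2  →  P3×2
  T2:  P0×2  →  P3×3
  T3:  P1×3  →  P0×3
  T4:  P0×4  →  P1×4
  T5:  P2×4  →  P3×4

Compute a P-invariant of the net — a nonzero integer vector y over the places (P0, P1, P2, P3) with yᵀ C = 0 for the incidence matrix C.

Incidence matrix C (rows=places, cols=transitions):
       T0   T1   T2   T3   T4   T5
   P0   0    0   -2    3   -4    0
   P1   0    0    0   -3    4    0
   P2   3   -2    0    0    0   -4
   P3  -3    2    3    0    0    4

Candidate y = [3, 3, 2, 2]; check y·C column-wise:
  col T0: 3·0 + 3·0 + 2·3 + 2·-3 = 0
  col T1: 3·0 + 3·0 + 2·-2 + 2·2 = 0
  col T2: 3·-2 + 3·0 + 2·0 + 2·3 = 0
  col T3: 3·3 + 3·-3 + 2·0 + 2·0 = 0
  col T4: 3·-4 + 3·4 + 2·0 + 2·0 = 0
  col T5: 3·0 + 3·0 + 2·-4 + 2·4 = 0

y = (P0:3, P1:3, P2:2, P3:2)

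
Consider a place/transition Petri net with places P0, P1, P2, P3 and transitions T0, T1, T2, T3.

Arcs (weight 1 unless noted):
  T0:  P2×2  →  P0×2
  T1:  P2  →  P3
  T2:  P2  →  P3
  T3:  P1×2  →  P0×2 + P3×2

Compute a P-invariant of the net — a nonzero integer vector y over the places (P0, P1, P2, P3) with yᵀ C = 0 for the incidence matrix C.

Incidence matrix C (rows=places, cols=transitions):
       T0   T1   T2   T3
   P0   2    0    0    2
   P1   0    0    0   -2
   P2  -2   -1   -1    0
   P3   0    1    1    2

Candidate y = [1, 2, 1, 1]; check y·C column-wise:
  col T0: 1·2 + 2·0 + 1·-2 + 1·0 = 0
  col T1: 1·0 + 2·0 + 1·-1 + 1·1 = 0
  col T2: 1·0 + 2·0 + 1·-1 + 1·1 = 0
  col T3: 1·2 + 2·-2 + 1·0 + 1·2 = 0

y = (P0:1, P1:2, P2:1, P3:1)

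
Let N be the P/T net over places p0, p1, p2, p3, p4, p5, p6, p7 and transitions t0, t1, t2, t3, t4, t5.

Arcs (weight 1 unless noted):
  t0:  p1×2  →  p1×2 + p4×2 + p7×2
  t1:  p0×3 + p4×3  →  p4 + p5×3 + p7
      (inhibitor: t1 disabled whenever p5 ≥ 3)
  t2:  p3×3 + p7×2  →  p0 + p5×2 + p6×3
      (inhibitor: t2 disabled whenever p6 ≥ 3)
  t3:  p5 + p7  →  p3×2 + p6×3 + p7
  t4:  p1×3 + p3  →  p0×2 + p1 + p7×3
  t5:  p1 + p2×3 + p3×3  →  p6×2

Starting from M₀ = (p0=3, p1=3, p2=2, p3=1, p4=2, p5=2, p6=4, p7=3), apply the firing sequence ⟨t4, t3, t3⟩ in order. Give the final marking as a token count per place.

step 1: fire t4:  (p0=3, p1=3, p2=2, p3=1, p4=2, p5=2, p6=4, p7=3) → (p0=5, p1=1, p2=2, p3=0, p4=2, p5=2, p6=4, p7=6)
step 2: fire t3:  (p0=5, p1=1, p2=2, p3=0, p4=2, p5=2, p6=4, p7=6) → (p0=5, p1=1, p2=2, p3=2, p4=2, p5=1, p6=7, p7=6)
step 3: fire t3:  (p0=5, p1=1, p2=2, p3=2, p4=2, p5=1, p6=7, p7=6) → (p0=5, p1=1, p2=2, p3=4, p4=2, p5=0, p6=10, p7=6)

(p0=5, p1=1, p2=2, p3=4, p4=2, p5=0, p6=10, p7=6)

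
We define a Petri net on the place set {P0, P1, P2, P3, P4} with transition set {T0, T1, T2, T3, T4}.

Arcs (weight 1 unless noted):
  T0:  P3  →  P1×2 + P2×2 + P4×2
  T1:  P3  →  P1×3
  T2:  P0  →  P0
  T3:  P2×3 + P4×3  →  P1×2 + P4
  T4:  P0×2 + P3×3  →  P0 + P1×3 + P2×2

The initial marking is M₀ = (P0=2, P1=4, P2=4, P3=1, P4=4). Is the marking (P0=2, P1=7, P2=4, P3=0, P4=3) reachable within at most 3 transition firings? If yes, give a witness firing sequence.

depth 0: 1 marking
depth 1: 4 markings reached so far
depth 2: 6 markings reached so far
depth 3: 7 markings reached so far
target is not among the 7 markings reachable within 3 steps

NO — not reachable within 3 firings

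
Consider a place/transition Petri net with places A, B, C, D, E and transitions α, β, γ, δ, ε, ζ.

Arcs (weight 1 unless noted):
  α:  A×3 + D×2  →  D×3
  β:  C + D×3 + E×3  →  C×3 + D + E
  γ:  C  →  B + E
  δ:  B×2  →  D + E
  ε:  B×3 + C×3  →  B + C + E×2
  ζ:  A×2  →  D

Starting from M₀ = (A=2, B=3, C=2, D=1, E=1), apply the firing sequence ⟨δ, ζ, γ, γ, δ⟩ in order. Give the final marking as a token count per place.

(A=0, B=1, C=0, D=4, E=5)

step 1: fire δ:  (A=2, B=3, C=2, D=1, E=1) → (A=2, B=1, C=2, D=2, E=2)
step 2: fire ζ:  (A=2, B=1, C=2, D=2, E=2) → (A=0, B=1, C=2, D=3, E=2)
step 3: fire γ:  (A=0, B=1, C=2, D=3, E=2) → (A=0, B=2, C=1, D=3, E=3)
step 4: fire γ:  (A=0, B=2, C=1, D=3, E=3) → (A=0, B=3, C=0, D=3, E=4)
step 5: fire δ:  (A=0, B=3, C=0, D=3, E=4) → (A=0, B=1, C=0, D=4, E=5)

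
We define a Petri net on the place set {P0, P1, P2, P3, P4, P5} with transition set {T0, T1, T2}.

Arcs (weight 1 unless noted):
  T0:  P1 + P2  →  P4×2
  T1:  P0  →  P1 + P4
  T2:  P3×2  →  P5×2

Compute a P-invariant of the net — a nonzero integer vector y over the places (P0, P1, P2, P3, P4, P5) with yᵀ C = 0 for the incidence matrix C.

y = (P0:1, P1:1, P2:-1, P3:0, P4:0, P5:0)

Incidence matrix C (rows=places, cols=transitions):
       T0   T1   T2
   P0   0   -1    0
   P1  -1    1    0
   P2  -1    0    0
   P3   0    0   -2
   P4   2    1    0
   P5   0    0    2

Candidate y = [1, 1, -1, 0, 0, 0]; check y·C column-wise:
  col T0: 1·0 + 1·-1 + -1·-1 + 0·2 = 0
  col T1: 1·-1 + 1·1 + -1·0 + 0·1 = 0
  col T2: 1·0 + 1·0 + -1·0 + 0·-2 + 0·2 = 0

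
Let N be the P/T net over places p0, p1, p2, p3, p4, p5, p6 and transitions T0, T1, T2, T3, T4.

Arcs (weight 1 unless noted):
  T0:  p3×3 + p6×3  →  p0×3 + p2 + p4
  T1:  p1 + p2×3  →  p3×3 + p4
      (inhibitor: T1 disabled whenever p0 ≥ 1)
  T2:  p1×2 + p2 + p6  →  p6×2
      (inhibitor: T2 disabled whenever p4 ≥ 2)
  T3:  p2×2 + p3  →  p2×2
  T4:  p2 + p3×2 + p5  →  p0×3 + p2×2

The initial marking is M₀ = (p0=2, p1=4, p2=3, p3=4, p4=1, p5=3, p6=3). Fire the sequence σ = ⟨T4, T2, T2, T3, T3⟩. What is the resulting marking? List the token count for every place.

step 1: fire T4:  (p0=2, p1=4, p2=3, p3=4, p4=1, p5=3, p6=3) → (p0=5, p1=4, p2=4, p3=2, p4=1, p5=2, p6=3)
step 2: fire T2:  (p0=5, p1=4, p2=4, p3=2, p4=1, p5=2, p6=3) → (p0=5, p1=2, p2=3, p3=2, p4=1, p5=2, p6=4)
step 3: fire T2:  (p0=5, p1=2, p2=3, p3=2, p4=1, p5=2, p6=4) → (p0=5, p1=0, p2=2, p3=2, p4=1, p5=2, p6=5)
step 4: fire T3:  (p0=5, p1=0, p2=2, p3=2, p4=1, p5=2, p6=5) → (p0=5, p1=0, p2=2, p3=1, p4=1, p5=2, p6=5)
step 5: fire T3:  (p0=5, p1=0, p2=2, p3=1, p4=1, p5=2, p6=5) → (p0=5, p1=0, p2=2, p3=0, p4=1, p5=2, p6=5)

(p0=5, p1=0, p2=2, p3=0, p4=1, p5=2, p6=5)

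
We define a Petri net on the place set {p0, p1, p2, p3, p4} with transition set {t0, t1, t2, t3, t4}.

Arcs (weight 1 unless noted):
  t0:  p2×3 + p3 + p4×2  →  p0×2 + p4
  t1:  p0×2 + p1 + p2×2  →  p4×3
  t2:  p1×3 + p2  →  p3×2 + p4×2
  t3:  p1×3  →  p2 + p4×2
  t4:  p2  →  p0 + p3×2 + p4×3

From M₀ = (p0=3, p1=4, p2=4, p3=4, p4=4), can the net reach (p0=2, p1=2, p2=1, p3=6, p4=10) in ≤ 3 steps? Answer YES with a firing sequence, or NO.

depth 0: 1 marking
depth 1: 6 markings reached so far
depth 2: 15 markings reached so far
depth 3: 23 markings reached so far
target is not among the 23 markings reachable within 3 steps

NO — not reachable within 3 firings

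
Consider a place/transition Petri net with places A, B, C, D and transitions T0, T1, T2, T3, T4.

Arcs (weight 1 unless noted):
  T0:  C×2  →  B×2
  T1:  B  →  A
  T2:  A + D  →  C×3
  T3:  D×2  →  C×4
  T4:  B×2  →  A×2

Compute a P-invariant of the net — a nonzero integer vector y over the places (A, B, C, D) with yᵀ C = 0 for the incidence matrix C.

y = (A:1, B:1, C:1, D:2)

Incidence matrix C (rows=places, cols=transitions):
       T0   T1   T2   T3   T4
    A   0    1   -1    0    2
    B   2   -1    0    0   -2
    C  -2    0    3    4    0
    D   0    0   -1   -2    0

Candidate y = [1, 1, 1, 2]; check y·C column-wise:
  col T0: 1·0 + 1·2 + 1·-2 + 2·0 = 0
  col T1: 1·1 + 1·-1 + 1·0 + 2·0 = 0
  col T2: 1·-1 + 1·0 + 1·3 + 2·-1 = 0
  col T3: 1·0 + 1·0 + 1·4 + 2·-2 = 0
  col T4: 1·2 + 1·-2 + 1·0 + 2·0 = 0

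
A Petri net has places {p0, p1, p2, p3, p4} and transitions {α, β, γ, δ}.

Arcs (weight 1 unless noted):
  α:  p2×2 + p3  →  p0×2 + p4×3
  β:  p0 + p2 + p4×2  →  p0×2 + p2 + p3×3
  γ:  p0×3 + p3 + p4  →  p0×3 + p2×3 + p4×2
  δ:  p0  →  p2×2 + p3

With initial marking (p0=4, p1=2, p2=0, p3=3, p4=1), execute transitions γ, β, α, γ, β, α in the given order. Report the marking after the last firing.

step 1: fire γ:  (p0=4, p1=2, p2=0, p3=3, p4=1) → (p0=4, p1=2, p2=3, p3=2, p4=2)
step 2: fire β:  (p0=4, p1=2, p2=3, p3=2, p4=2) → (p0=5, p1=2, p2=3, p3=5, p4=0)
step 3: fire α:  (p0=5, p1=2, p2=3, p3=5, p4=0) → (p0=7, p1=2, p2=1, p3=4, p4=3)
step 4: fire γ:  (p0=7, p1=2, p2=1, p3=4, p4=3) → (p0=7, p1=2, p2=4, p3=3, p4=4)
step 5: fire β:  (p0=7, p1=2, p2=4, p3=3, p4=4) → (p0=8, p1=2, p2=4, p3=6, p4=2)
step 6: fire α:  (p0=8, p1=2, p2=4, p3=6, p4=2) → (p0=10, p1=2, p2=2, p3=5, p4=5)

(p0=10, p1=2, p2=2, p3=5, p4=5)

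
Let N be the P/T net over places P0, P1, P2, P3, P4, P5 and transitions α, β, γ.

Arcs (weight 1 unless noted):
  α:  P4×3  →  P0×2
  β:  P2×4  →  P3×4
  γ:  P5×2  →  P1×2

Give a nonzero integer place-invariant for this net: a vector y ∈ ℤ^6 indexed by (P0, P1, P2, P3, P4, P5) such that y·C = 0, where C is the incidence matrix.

Incidence matrix C (rows=places, cols=transitions):
        α    β    γ
   P0   2    0    0
   P1   0    0    2
   P2   0   -4    0
   P3   0    4    0
   P4  -3    0    0
   P5   0    0   -2

Candidate y = [0, 0, 1, 1, 0, 0]; check y·C column-wise:
  col α: 0·2 + 1·0 + 1·0 + 0·-3 = 0
  col β: 1·-4 + 1·4 = 0
  col γ: 0·2 + 1·0 + 1·0 + 0·-2 = 0

y = (P0:0, P1:0, P2:1, P3:1, P4:0, P5:0)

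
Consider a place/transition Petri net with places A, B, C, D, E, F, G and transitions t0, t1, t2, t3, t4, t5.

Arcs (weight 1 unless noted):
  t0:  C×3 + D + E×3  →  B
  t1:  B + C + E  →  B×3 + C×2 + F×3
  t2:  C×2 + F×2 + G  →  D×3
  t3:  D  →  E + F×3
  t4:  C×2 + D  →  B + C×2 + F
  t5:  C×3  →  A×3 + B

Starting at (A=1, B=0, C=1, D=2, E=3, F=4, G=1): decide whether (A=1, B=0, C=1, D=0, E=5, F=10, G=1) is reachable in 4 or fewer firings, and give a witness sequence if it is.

step 1: fire t3:  (A=1, B=0, C=1, D=2, E=3, F=4, G=1) → (A=1, B=0, C=1, D=1, E=4, F=7, G=1)
step 2: fire t3:  (A=1, B=0, C=1, D=1, E=4, F=7, G=1) → (A=1, B=0, C=1, D=0, E=5, F=10, G=1)

YES — reachable via ⟨t3, t3⟩ (2 firings)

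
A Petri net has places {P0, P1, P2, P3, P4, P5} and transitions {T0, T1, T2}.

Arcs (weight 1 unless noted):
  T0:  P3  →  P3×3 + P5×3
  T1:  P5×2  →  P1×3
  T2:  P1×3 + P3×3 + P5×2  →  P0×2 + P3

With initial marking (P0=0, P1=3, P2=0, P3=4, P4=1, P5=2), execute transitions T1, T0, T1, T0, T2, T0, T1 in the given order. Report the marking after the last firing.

(P0=2, P1=9, P2=0, P3=8, P4=1, P5=3)

step 1: fire T1:  (P0=0, P1=3, P2=0, P3=4, P4=1, P5=2) → (P0=0, P1=6, P2=0, P3=4, P4=1, P5=0)
step 2: fire T0:  (P0=0, P1=6, P2=0, P3=4, P4=1, P5=0) → (P0=0, P1=6, P2=0, P3=6, P4=1, P5=3)
step 3: fire T1:  (P0=0, P1=6, P2=0, P3=6, P4=1, P5=3) → (P0=0, P1=9, P2=0, P3=6, P4=1, P5=1)
step 4: fire T0:  (P0=0, P1=9, P2=0, P3=6, P4=1, P5=1) → (P0=0, P1=9, P2=0, P3=8, P4=1, P5=4)
step 5: fire T2:  (P0=0, P1=9, P2=0, P3=8, P4=1, P5=4) → (P0=2, P1=6, P2=0, P3=6, P4=1, P5=2)
step 6: fire T0:  (P0=2, P1=6, P2=0, P3=6, P4=1, P5=2) → (P0=2, P1=6, P2=0, P3=8, P4=1, P5=5)
step 7: fire T1:  (P0=2, P1=6, P2=0, P3=8, P4=1, P5=5) → (P0=2, P1=9, P2=0, P3=8, P4=1, P5=3)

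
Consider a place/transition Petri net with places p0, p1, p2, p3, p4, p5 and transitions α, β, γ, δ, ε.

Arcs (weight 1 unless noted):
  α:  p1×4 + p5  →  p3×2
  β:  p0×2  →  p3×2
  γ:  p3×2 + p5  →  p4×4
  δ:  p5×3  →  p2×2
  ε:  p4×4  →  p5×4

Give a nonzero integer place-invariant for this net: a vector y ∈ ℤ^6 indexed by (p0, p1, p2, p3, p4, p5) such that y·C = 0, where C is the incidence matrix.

Incidence matrix C (rows=places, cols=transitions):
        α    β    γ    δ    ε
   p0   0   -2    0    0    0
   p1  -4    0    0    0    0
   p2   0    0    0    2    0
   p3   2    2   -2    0    0
   p4   0    0    4    0   -4
   p5  -1    0   -1   -3    4

Candidate y = [3, 1, 3, 3, 2, 2]; check y·C column-wise:
  col α: 3·0 + 1·-4 + 3·0 + 3·2 + 2·0 + 2·-1 = 0
  col β: 3·-2 + 1·0 + 3·0 + 3·2 + 2·0 + 2·0 = 0
  col γ: 3·0 + 1·0 + 3·0 + 3·-2 + 2·4 + 2·-1 = 0
  col δ: 3·0 + 1·0 + 3·2 + 3·0 + 2·0 + 2·-3 = 0
  col ε: 3·0 + 1·0 + 3·0 + 3·0 + 2·-4 + 2·4 = 0

y = (p0:3, p1:1, p2:3, p3:3, p4:2, p5:2)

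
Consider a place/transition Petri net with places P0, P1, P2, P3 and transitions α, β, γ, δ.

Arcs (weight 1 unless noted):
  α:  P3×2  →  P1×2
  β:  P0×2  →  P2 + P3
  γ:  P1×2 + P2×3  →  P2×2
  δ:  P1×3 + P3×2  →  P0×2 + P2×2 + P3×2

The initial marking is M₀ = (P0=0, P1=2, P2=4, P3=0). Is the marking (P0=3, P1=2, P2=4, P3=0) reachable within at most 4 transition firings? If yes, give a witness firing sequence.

depth 0: 1 marking
depth 1: 2 markings reached so far
depth 2: 2 markings reached so far
(frontier empty at depth 2; search complete)
target is not among the 2 markings reachable within 4 steps

NO — not reachable within 4 firings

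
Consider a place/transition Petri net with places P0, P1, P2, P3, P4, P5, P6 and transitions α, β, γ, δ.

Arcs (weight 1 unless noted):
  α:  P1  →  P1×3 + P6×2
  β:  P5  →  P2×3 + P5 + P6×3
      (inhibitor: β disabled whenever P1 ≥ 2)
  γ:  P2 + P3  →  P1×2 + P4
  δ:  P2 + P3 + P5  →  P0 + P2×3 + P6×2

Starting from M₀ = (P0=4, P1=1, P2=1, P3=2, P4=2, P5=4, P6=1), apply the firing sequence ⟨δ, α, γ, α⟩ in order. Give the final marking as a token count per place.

(P0=5, P1=7, P2=2, P3=0, P4=3, P5=3, P6=7)

step 1: fire δ:  (P0=4, P1=1, P2=1, P3=2, P4=2, P5=4, P6=1) → (P0=5, P1=1, P2=3, P3=1, P4=2, P5=3, P6=3)
step 2: fire α:  (P0=5, P1=1, P2=3, P3=1, P4=2, P5=3, P6=3) → (P0=5, P1=3, P2=3, P3=1, P4=2, P5=3, P6=5)
step 3: fire γ:  (P0=5, P1=3, P2=3, P3=1, P4=2, P5=3, P6=5) → (P0=5, P1=5, P2=2, P3=0, P4=3, P5=3, P6=5)
step 4: fire α:  (P0=5, P1=5, P2=2, P3=0, P4=3, P5=3, P6=5) → (P0=5, P1=7, P2=2, P3=0, P4=3, P5=3, P6=7)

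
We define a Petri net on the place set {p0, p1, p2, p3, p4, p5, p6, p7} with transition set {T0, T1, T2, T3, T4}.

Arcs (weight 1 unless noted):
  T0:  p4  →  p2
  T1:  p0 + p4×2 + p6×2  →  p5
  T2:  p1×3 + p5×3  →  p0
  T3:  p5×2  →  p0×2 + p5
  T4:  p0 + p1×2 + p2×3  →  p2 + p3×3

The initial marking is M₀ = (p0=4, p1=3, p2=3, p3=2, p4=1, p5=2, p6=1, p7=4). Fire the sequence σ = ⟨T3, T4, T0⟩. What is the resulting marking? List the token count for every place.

(p0=5, p1=1, p2=2, p3=5, p4=0, p5=1, p6=1, p7=4)

step 1: fire T3:  (p0=4, p1=3, p2=3, p3=2, p4=1, p5=2, p6=1, p7=4) → (p0=6, p1=3, p2=3, p3=2, p4=1, p5=1, p6=1, p7=4)
step 2: fire T4:  (p0=6, p1=3, p2=3, p3=2, p4=1, p5=1, p6=1, p7=4) → (p0=5, p1=1, p2=1, p3=5, p4=1, p5=1, p6=1, p7=4)
step 3: fire T0:  (p0=5, p1=1, p2=1, p3=5, p4=1, p5=1, p6=1, p7=4) → (p0=5, p1=1, p2=2, p3=5, p4=0, p5=1, p6=1, p7=4)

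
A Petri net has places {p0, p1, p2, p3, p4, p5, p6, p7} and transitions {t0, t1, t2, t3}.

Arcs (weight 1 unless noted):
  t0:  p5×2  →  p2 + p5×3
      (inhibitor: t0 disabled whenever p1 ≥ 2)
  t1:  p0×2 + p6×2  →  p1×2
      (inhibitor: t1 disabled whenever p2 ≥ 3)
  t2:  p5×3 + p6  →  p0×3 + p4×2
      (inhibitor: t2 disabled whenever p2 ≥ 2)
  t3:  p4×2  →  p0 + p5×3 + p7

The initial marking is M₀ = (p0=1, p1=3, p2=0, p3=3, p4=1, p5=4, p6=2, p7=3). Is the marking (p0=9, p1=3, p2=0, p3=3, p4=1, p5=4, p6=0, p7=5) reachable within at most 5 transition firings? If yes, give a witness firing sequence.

YES — reachable via ⟨t2, t3, t2, t3⟩ (4 firings)

step 1: fire t2:  (p0=1, p1=3, p2=0, p3=3, p4=1, p5=4, p6=2, p7=3) → (p0=4, p1=3, p2=0, p3=3, p4=3, p5=1, p6=1, p7=3)
step 2: fire t3:  (p0=4, p1=3, p2=0, p3=3, p4=3, p5=1, p6=1, p7=3) → (p0=5, p1=3, p2=0, p3=3, p4=1, p5=4, p6=1, p7=4)
step 3: fire t2:  (p0=5, p1=3, p2=0, p3=3, p4=1, p5=4, p6=1, p7=4) → (p0=8, p1=3, p2=0, p3=3, p4=3, p5=1, p6=0, p7=4)
step 4: fire t3:  (p0=8, p1=3, p2=0, p3=3, p4=3, p5=1, p6=0, p7=4) → (p0=9, p1=3, p2=0, p3=3, p4=1, p5=4, p6=0, p7=5)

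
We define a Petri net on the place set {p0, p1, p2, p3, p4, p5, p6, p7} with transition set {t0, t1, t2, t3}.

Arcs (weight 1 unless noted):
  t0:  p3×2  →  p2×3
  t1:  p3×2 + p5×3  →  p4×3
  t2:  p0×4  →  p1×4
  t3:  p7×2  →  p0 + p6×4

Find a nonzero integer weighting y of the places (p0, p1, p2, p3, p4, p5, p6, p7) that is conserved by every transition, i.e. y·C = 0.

y = (p0:0, p1:0, p2:2, p3:3, p4:2, p5:0, p6:0, p7:0)

Incidence matrix C (rows=places, cols=transitions):
       t0   t1   t2   t3
   p0   0    0   -4    1
   p1   0    0    4    0
   p2   3    0    0    0
   p3  -2   -2    0    0
   p4   0    3    0    0
   p5   0   -3    0    0
   p6   0    0    0    4
   p7   0    0    0   -2

Candidate y = [0, 0, 2, 3, 2, 0, 0, 0]; check y·C column-wise:
  col t0: 2·3 + 3·-2 + 2·0 = 0
  col t1: 2·0 + 3·-2 + 2·3 + 0·-3 = 0
  col t2: 0·-4 + 0·4 + 2·0 + 3·0 + 2·0 = 0
  col t3: 0·1 + 2·0 + 3·0 + 2·0 + 0·4 + 0·-2 = 0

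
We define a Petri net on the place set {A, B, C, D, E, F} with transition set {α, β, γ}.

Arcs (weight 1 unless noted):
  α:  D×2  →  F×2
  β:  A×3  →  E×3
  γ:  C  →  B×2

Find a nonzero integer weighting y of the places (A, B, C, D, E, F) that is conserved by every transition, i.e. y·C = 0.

y = (A:0, B:1, C:2, D:0, E:0, F:0)

Incidence matrix C (rows=places, cols=transitions):
        α    β    γ
    A   0   -3    0
    B   0    0    2
    C   0    0   -1
    D  -2    0    0
    E   0    3    0
    F   2    0    0

Candidate y = [0, 1, 2, 0, 0, 0]; check y·C column-wise:
  col α: 1·0 + 2·0 + 0·-2 + 0·2 = 0
  col β: 0·-3 + 1·0 + 2·0 + 0·3 = 0
  col γ: 1·2 + 2·-1 = 0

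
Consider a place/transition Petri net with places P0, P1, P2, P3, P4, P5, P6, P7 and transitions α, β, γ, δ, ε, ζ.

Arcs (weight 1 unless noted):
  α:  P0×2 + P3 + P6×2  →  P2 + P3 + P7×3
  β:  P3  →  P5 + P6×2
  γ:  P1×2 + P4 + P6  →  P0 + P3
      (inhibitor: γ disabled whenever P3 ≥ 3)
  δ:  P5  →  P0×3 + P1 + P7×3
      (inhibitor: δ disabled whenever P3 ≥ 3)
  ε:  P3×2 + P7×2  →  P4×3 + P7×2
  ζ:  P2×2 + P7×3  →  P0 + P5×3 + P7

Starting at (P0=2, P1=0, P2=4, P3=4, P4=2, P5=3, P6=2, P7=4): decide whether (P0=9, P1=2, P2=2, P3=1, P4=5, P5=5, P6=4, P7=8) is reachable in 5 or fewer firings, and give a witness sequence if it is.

step 1: fire β:  (P0=2, P1=0, P2=4, P3=4, P4=2, P5=3, P6=2, P7=4) → (P0=2, P1=0, P2=4, P3=3, P4=2, P5=4, P6=4, P7=4)
step 2: fire ε:  (P0=2, P1=0, P2=4, P3=3, P4=2, P5=4, P6=4, P7=4) → (P0=2, P1=0, P2=4, P3=1, P4=5, P5=4, P6=4, P7=4)
step 3: fire δ:  (P0=2, P1=0, P2=4, P3=1, P4=5, P5=4, P6=4, P7=4) → (P0=5, P1=1, P2=4, P3=1, P4=5, P5=3, P6=4, P7=7)
step 4: fire δ:  (P0=5, P1=1, P2=4, P3=1, P4=5, P5=3, P6=4, P7=7) → (P0=8, P1=2, P2=4, P3=1, P4=5, P5=2, P6=4, P7=10)
step 5: fire ζ:  (P0=8, P1=2, P2=4, P3=1, P4=5, P5=2, P6=4, P7=10) → (P0=9, P1=2, P2=2, P3=1, P4=5, P5=5, P6=4, P7=8)

YES — reachable via ⟨β, ε, δ, δ, ζ⟩ (5 firings)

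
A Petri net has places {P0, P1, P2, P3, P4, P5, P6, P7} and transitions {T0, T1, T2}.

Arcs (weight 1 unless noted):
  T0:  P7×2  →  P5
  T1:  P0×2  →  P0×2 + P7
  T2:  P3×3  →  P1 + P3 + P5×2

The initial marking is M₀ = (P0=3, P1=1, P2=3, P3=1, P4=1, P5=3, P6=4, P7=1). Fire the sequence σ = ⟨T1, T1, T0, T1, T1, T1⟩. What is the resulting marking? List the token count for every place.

(P0=3, P1=1, P2=3, P3=1, P4=1, P5=4, P6=4, P7=4)

step 1: fire T1:  (P0=3, P1=1, P2=3, P3=1, P4=1, P5=3, P6=4, P7=1) → (P0=3, P1=1, P2=3, P3=1, P4=1, P5=3, P6=4, P7=2)
step 2: fire T1:  (P0=3, P1=1, P2=3, P3=1, P4=1, P5=3, P6=4, P7=2) → (P0=3, P1=1, P2=3, P3=1, P4=1, P5=3, P6=4, P7=3)
step 3: fire T0:  (P0=3, P1=1, P2=3, P3=1, P4=1, P5=3, P6=4, P7=3) → (P0=3, P1=1, P2=3, P3=1, P4=1, P5=4, P6=4, P7=1)
step 4: fire T1:  (P0=3, P1=1, P2=3, P3=1, P4=1, P5=4, P6=4, P7=1) → (P0=3, P1=1, P2=3, P3=1, P4=1, P5=4, P6=4, P7=2)
step 5: fire T1:  (P0=3, P1=1, P2=3, P3=1, P4=1, P5=4, P6=4, P7=2) → (P0=3, P1=1, P2=3, P3=1, P4=1, P5=4, P6=4, P7=3)
step 6: fire T1:  (P0=3, P1=1, P2=3, P3=1, P4=1, P5=4, P6=4, P7=3) → (P0=3, P1=1, P2=3, P3=1, P4=1, P5=4, P6=4, P7=4)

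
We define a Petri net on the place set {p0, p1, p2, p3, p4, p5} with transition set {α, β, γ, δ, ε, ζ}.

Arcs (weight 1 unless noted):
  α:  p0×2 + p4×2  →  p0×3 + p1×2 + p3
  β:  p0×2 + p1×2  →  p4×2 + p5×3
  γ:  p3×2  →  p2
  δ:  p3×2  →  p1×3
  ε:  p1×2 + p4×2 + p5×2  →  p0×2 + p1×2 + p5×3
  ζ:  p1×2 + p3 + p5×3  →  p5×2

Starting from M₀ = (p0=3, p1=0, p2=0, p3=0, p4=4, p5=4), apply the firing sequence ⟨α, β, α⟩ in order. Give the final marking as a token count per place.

(p0=3, p1=2, p2=0, p3=2, p4=2, p5=7)

step 1: fire α:  (p0=3, p1=0, p2=0, p3=0, p4=4, p5=4) → (p0=4, p1=2, p2=0, p3=1, p4=2, p5=4)
step 2: fire β:  (p0=4, p1=2, p2=0, p3=1, p4=2, p5=4) → (p0=2, p1=0, p2=0, p3=1, p4=4, p5=7)
step 3: fire α:  (p0=2, p1=0, p2=0, p3=1, p4=4, p5=7) → (p0=3, p1=2, p2=0, p3=2, p4=2, p5=7)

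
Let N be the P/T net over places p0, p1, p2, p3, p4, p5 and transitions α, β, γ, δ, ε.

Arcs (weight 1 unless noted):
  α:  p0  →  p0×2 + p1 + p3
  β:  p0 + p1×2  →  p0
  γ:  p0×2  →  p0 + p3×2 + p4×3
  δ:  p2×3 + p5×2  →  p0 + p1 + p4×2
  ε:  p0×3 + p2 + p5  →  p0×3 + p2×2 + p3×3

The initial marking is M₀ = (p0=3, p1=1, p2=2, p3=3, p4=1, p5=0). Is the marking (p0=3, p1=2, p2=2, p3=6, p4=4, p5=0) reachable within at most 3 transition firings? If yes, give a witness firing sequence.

YES — reachable via ⟨α, γ⟩ (2 firings)

step 1: fire α:  (p0=3, p1=1, p2=2, p3=3, p4=1, p5=0) → (p0=4, p1=2, p2=2, p3=4, p4=1, p5=0)
step 2: fire γ:  (p0=4, p1=2, p2=2, p3=4, p4=1, p5=0) → (p0=3, p1=2, p2=2, p3=6, p4=4, p5=0)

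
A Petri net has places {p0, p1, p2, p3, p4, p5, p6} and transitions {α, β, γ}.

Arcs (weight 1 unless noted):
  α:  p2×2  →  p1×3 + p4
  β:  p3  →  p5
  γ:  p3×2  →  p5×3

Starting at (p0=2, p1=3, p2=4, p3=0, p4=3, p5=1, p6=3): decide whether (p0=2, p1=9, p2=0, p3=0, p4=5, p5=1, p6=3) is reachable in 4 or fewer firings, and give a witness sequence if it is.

step 1: fire α:  (p0=2, p1=3, p2=4, p3=0, p4=3, p5=1, p6=3) → (p0=2, p1=6, p2=2, p3=0, p4=4, p5=1, p6=3)
step 2: fire α:  (p0=2, p1=6, p2=2, p3=0, p4=4, p5=1, p6=3) → (p0=2, p1=9, p2=0, p3=0, p4=5, p5=1, p6=3)

YES — reachable via ⟨α, α⟩ (2 firings)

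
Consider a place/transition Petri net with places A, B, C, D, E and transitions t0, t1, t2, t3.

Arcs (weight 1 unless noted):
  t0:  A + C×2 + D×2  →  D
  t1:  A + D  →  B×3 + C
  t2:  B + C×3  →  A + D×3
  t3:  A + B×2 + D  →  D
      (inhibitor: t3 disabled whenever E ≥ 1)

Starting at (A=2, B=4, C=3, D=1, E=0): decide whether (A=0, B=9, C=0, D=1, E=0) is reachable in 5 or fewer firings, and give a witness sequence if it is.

YES — reachable via ⟨t1, t2, t1, t0⟩ (4 firings)

step 1: fire t1:  (A=2, B=4, C=3, D=1, E=0) → (A=1, B=7, C=4, D=0, E=0)
step 2: fire t2:  (A=1, B=7, C=4, D=0, E=0) → (A=2, B=6, C=1, D=3, E=0)
step 3: fire t1:  (A=2, B=6, C=1, D=3, E=0) → (A=1, B=9, C=2, D=2, E=0)
step 4: fire t0:  (A=1, B=9, C=2, D=2, E=0) → (A=0, B=9, C=0, D=1, E=0)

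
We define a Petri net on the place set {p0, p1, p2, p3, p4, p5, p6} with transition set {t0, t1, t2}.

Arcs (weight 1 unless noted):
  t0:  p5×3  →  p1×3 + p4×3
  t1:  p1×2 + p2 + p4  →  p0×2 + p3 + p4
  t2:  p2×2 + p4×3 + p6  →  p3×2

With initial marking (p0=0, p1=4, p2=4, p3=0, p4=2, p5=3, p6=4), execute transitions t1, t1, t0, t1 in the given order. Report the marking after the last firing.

(p0=6, p1=1, p2=1, p3=3, p4=5, p5=0, p6=4)

step 1: fire t1:  (p0=0, p1=4, p2=4, p3=0, p4=2, p5=3, p6=4) → (p0=2, p1=2, p2=3, p3=1, p4=2, p5=3, p6=4)
step 2: fire t1:  (p0=2, p1=2, p2=3, p3=1, p4=2, p5=3, p6=4) → (p0=4, p1=0, p2=2, p3=2, p4=2, p5=3, p6=4)
step 3: fire t0:  (p0=4, p1=0, p2=2, p3=2, p4=2, p5=3, p6=4) → (p0=4, p1=3, p2=2, p3=2, p4=5, p5=0, p6=4)
step 4: fire t1:  (p0=4, p1=3, p2=2, p3=2, p4=5, p5=0, p6=4) → (p0=6, p1=1, p2=1, p3=3, p4=5, p5=0, p6=4)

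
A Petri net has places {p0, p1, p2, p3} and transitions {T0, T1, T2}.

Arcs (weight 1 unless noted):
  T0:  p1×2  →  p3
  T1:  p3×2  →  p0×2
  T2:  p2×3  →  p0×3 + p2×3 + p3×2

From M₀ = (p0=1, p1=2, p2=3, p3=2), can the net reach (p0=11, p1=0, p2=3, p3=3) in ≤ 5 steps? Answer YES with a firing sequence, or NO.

YES — reachable via ⟨T0, T1, T2, T1, T2⟩ (5 firings)

step 1: fire T0:  (p0=1, p1=2, p2=3, p3=2) → (p0=1, p1=0, p2=3, p3=3)
step 2: fire T1:  (p0=1, p1=0, p2=3, p3=3) → (p0=3, p1=0, p2=3, p3=1)
step 3: fire T2:  (p0=3, p1=0, p2=3, p3=1) → (p0=6, p1=0, p2=3, p3=3)
step 4: fire T1:  (p0=6, p1=0, p2=3, p3=3) → (p0=8, p1=0, p2=3, p3=1)
step 5: fire T2:  (p0=8, p1=0, p2=3, p3=1) → (p0=11, p1=0, p2=3, p3=3)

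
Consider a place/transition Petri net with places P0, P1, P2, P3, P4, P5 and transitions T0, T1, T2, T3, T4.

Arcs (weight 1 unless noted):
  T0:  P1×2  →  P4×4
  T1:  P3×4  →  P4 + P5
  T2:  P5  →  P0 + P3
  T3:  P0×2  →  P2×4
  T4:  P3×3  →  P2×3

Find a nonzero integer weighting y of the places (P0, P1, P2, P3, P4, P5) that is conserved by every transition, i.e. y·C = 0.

y = (P0:2, P1:2, P2:1, P3:1, P4:1, P5:3)

Incidence matrix C (rows=places, cols=transitions):
       T0   T1   T2   T3   T4
   P0   0    0    1   -2    0
   P1  -2    0    0    0    0
   P2   0    0    0    4    3
   P3   0   -4    1    0   -3
   P4   4    1    0    0    0
   P5   0    1   -1    0    0

Candidate y = [2, 2, 1, 1, 1, 3]; check y·C column-wise:
  col T0: 2·0 + 2·-2 + 1·0 + 1·0 + 1·4 + 3·0 = 0
  col T1: 2·0 + 2·0 + 1·0 + 1·-4 + 1·1 + 3·1 = 0
  col T2: 2·1 + 2·0 + 1·0 + 1·1 + 1·0 + 3·-1 = 0
  col T3: 2·-2 + 2·0 + 1·4 + 1·0 + 1·0 + 3·0 = 0
  col T4: 2·0 + 2·0 + 1·3 + 1·-3 + 1·0 + 3·0 = 0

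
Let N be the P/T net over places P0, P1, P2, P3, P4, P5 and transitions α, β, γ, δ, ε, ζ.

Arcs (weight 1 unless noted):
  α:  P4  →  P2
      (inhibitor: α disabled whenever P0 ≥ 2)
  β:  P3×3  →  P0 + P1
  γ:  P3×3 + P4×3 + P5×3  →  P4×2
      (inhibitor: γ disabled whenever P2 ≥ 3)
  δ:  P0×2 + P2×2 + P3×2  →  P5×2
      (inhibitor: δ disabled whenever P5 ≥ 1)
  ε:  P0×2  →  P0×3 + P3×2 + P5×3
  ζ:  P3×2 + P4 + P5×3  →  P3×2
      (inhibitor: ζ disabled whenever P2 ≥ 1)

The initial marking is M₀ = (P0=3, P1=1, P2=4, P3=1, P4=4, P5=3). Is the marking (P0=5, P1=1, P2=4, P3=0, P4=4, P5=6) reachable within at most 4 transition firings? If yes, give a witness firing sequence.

depth 0: 1 marking
depth 1: 2 markings reached so far
depth 2: 4 markings reached so far
depth 3: 6 markings reached so far
depth 4: 8 markings reached so far
target is not among the 8 markings reachable within 4 steps

NO — not reachable within 4 firings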